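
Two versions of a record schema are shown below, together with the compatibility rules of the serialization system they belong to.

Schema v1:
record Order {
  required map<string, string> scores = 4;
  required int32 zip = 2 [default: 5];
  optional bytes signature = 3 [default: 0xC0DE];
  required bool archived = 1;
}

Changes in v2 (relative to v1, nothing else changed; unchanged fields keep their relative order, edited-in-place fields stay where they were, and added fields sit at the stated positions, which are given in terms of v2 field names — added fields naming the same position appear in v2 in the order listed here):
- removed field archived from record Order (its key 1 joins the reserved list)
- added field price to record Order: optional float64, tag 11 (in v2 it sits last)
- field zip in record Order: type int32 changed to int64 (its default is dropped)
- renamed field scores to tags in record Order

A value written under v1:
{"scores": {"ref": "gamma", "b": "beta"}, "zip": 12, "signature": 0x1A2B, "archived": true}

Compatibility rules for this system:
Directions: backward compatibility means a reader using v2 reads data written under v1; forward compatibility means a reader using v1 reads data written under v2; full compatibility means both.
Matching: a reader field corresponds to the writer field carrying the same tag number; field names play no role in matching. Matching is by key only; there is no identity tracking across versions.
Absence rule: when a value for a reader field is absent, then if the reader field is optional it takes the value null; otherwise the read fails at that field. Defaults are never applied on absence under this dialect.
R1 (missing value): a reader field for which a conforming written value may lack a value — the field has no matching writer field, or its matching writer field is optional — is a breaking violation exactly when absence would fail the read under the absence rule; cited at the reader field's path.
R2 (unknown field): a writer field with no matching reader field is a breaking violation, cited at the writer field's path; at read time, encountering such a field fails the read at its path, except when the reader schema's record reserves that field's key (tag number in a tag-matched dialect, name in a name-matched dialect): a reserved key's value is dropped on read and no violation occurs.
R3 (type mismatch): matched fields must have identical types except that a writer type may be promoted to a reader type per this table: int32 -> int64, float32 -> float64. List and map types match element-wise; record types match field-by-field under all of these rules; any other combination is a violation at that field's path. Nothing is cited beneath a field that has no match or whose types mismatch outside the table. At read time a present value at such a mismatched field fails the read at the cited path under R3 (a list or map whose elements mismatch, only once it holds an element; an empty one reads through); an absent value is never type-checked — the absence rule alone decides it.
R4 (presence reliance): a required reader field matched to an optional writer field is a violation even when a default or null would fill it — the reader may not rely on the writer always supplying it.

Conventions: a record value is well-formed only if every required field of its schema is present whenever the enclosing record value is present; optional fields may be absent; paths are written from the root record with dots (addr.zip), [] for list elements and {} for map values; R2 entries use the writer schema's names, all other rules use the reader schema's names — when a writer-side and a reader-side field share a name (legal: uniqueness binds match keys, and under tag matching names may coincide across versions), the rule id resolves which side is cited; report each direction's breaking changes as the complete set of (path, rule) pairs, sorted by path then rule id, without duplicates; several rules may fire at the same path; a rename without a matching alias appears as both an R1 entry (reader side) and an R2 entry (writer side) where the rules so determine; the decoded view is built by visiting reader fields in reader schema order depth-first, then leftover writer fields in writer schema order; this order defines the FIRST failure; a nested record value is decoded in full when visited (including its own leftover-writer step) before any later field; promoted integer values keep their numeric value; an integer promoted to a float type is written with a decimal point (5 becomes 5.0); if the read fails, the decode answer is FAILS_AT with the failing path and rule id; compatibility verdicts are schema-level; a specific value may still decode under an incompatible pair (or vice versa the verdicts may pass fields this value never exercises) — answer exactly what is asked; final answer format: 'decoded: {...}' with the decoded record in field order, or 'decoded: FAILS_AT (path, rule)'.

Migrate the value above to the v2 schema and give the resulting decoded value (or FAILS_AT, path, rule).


decoded: {"tags": {"ref": "gamma", "b": "beta"}, "zip": 12, "signature": 0x1A2B, "price": null}

the writer's type comes first in each Order pair
decode walk for Order under reader schema v2:
  tags := {"ref": "gamma", "b": "beta"} (from writer scores)
  zip := 12 (int32 -> int64)
  signature := 0x1A2B
  price := null (not supplied -> null)
  writer archived: reserved -> dropped
  => decoded: {"tags": {"ref": "gamma", "b": "beta"}, "zip": 12, "signature": 0x1A2B, "price": null}
ruling out the remaining Order differences:
  field zip in record Order: type int32 changed to int64 (its default is dropped) -> affects the rule determinations only; this particular Order value decodes identically


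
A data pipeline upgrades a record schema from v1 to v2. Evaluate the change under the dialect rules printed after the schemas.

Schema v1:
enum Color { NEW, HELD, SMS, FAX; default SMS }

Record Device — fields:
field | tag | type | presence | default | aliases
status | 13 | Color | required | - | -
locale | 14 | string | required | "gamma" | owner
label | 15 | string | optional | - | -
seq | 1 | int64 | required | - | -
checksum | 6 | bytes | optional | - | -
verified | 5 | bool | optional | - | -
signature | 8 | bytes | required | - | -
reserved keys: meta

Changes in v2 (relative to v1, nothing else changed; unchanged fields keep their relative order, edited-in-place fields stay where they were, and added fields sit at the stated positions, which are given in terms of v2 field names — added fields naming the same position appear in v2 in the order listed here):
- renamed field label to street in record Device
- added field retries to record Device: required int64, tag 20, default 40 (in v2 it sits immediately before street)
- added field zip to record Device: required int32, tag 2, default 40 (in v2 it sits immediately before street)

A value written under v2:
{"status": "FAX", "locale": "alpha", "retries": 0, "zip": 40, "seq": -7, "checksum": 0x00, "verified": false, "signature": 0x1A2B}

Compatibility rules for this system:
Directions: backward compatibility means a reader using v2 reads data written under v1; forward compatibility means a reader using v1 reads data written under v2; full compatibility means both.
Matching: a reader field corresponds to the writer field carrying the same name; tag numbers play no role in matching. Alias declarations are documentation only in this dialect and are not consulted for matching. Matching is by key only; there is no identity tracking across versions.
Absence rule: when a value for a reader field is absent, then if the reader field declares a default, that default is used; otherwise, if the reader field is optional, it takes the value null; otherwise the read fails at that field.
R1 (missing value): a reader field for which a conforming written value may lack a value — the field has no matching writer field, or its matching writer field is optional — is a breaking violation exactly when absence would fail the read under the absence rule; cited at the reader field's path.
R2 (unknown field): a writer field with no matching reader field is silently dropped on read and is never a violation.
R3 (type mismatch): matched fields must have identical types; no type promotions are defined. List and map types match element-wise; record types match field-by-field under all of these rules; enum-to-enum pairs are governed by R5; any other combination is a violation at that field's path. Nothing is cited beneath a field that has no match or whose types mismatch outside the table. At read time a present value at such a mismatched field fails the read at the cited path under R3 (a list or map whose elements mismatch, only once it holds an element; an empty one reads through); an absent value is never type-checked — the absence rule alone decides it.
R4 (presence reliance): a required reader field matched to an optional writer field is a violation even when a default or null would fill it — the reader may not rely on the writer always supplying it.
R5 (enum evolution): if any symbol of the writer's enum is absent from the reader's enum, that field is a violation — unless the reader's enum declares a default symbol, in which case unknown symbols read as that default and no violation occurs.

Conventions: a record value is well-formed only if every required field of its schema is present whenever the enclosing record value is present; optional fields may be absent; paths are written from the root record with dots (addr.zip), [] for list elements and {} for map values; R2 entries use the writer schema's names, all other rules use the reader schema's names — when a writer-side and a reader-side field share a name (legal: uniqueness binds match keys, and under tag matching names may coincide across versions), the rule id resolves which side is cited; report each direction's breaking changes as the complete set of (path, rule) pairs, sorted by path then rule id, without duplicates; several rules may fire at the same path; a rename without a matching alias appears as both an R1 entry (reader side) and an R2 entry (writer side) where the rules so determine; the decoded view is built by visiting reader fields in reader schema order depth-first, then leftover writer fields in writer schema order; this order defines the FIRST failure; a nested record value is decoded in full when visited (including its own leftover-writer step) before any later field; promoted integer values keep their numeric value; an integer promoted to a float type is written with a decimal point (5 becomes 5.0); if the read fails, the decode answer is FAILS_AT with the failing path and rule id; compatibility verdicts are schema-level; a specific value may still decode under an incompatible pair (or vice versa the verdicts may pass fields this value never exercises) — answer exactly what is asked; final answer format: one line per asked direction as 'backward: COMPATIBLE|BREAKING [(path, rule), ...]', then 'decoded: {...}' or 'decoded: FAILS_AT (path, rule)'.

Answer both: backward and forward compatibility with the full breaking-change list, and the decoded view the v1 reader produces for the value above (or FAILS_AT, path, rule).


backward: COMPATIBLE []; forward: COMPATIBLE []; decoded: {"status": "FAX", "locale": "alpha", "label": null, "seq": -7, "checksum": 0x00, "verified": false, "signature": 0x1A2B}

each type pair in Device: writer, then reader
backward on Device — v2 reading data written by v1:
  status <- status (Color -> Color, writer required)
  locale <- locale (string -> string, writer required)
  retries: no writer-side match
  zip: no writer-side match
  street: no writer-side match
  seq <- seq (int64 -> int64, writer required)
  checksum <- checksum (bytes -> bytes, writer optional)
  verified <- verified (bool -> bool, writer optional)
  signature <- signature (bytes -> bytes, writer required)
  label (writer side), unknown to reader
  => backward: COMPATIBLE
forward on Device — v1 reading data written by v2:
  status <- status (Color -> Color, writer required)
  locale <- locale (string -> string, writer required)
  label: no writer-side match
  seq <- seq (int64 -> int64, writer required)
  checksum <- checksum (bytes -> bytes, writer optional)
  verified <- verified (bool -> bool, writer optional)
  signature <- signature (bytes -> bytes, writer required)
  retries (writer side), unknown to reader
  zip (writer side), unknown to reader
  street (writer side), unknown to reader
  => forward: COMPATIBLE
migrating the Device value to v1:
  status := "FAX"
  locale := "alpha"
  label := null (not supplied -> null)
  seq := -7
  checksum := 0x00
  verified := false
  signature := 0x1A2B
  writer retries: unmatched, discarded
  writer zip: unmatched, discarded
  => decoded: {"status": "FAX", "locale": "alpha", "label": null, "seq": -7, "checksum": 0x00, "verified": false, "signature": 0x1A2B}


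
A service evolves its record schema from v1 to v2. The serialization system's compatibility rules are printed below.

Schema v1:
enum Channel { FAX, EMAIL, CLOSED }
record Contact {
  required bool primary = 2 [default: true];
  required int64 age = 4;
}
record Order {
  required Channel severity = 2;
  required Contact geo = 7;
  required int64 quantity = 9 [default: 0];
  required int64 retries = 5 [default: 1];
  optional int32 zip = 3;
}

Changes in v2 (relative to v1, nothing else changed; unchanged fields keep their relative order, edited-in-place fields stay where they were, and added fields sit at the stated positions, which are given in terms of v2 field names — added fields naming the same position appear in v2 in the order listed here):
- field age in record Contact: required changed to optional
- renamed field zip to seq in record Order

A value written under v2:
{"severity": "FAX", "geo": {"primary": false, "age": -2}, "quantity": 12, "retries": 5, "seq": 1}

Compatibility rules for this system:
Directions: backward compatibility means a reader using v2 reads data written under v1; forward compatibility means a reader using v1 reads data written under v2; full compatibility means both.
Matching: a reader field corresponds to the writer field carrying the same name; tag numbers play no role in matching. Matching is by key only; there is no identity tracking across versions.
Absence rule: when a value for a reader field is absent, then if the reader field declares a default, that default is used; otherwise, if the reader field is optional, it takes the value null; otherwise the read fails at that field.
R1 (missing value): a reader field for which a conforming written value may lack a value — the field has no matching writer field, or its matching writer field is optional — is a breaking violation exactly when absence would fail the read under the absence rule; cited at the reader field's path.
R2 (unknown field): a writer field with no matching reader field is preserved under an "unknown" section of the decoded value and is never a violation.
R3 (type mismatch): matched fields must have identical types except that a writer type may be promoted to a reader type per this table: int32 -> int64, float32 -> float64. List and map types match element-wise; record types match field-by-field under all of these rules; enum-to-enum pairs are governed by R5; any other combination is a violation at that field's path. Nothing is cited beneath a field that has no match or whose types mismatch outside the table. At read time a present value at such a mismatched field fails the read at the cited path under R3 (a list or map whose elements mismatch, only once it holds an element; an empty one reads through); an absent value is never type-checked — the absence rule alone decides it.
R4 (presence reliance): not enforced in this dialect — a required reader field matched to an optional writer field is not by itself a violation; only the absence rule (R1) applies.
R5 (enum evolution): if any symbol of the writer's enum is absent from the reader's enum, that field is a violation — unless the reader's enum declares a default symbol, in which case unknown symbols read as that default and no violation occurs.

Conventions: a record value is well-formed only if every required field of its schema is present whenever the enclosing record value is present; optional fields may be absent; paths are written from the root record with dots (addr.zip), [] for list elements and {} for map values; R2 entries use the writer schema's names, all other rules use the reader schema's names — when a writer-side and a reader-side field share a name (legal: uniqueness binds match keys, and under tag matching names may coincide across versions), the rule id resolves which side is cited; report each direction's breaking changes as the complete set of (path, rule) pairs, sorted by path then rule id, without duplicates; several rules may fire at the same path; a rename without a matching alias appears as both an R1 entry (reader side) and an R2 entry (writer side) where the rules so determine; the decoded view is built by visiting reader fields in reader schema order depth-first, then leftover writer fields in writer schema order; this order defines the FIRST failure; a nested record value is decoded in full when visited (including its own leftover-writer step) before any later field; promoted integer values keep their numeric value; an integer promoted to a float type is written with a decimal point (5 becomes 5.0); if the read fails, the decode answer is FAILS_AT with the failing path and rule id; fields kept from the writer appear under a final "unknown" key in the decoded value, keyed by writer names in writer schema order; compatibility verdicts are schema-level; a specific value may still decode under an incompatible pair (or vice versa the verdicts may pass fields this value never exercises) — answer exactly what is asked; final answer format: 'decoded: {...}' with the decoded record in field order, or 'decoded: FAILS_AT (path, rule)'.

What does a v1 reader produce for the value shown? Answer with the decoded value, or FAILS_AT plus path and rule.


each type pair in Order: writer, then reader
migrating the Order value to v1:
  severity := "FAX"
  geo.primary := false
  geo.age := -2
  quantity := 12
  retries := 5
  zip := null (not supplied -> null)
  writer seq: kept under "unknown"
  => decoded: {"severity": "FAX", "geo": {"primary": false, "age": -2}, "quantity": 12, "retries": 5, "zip": null, "unknown": {"seq": 1}}
the other Order changes do not affect what is asked:
  field age in record Contact: required changed to optional -> shifts the Order verdicts, not this decode

decoded: {"severity": "FAX", "geo": {"primary": false, "age": -2}, "quantity": 12, "retries": 5, "zip": null, "unknown": {"seq": 1}}


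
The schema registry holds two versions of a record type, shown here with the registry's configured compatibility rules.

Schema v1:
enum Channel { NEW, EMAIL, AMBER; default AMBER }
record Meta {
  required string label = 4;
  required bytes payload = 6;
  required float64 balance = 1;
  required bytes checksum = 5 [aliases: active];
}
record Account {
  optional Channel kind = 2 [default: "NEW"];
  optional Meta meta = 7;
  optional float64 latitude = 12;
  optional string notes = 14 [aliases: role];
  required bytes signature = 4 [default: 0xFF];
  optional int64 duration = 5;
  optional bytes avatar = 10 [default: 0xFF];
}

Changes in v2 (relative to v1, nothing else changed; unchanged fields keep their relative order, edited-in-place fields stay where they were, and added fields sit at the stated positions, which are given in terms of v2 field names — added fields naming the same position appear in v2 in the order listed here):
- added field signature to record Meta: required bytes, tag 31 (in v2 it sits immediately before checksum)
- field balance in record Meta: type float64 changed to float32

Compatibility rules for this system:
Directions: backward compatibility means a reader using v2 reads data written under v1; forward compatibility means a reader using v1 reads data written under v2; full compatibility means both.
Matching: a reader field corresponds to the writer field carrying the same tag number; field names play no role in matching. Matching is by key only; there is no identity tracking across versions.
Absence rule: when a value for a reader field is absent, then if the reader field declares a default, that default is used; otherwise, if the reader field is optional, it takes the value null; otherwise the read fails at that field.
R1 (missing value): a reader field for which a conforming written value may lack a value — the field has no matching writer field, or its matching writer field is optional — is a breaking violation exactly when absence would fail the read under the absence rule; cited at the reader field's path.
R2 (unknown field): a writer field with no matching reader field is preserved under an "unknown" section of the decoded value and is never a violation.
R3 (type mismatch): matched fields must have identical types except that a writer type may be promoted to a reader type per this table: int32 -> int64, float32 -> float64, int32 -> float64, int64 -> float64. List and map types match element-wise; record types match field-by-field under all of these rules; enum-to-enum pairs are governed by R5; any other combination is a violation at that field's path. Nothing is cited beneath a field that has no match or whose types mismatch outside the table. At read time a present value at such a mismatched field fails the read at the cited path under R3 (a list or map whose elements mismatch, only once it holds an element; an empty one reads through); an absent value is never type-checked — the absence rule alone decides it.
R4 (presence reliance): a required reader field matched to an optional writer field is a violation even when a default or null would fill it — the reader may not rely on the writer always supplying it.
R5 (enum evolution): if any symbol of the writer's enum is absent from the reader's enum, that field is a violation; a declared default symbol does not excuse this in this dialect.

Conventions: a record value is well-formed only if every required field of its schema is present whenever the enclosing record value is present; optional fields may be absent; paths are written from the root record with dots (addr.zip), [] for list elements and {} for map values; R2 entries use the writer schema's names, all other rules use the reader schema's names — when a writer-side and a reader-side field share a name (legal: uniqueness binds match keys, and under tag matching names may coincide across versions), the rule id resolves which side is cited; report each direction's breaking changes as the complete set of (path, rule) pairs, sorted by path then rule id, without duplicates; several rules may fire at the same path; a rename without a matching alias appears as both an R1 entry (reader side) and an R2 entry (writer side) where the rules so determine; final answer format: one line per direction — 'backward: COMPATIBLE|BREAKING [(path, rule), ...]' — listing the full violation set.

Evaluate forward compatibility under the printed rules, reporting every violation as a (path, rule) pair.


forward: COMPATIBLE []

in Account below, arrows point writer -> reader
forward analysis of Account with v1 as reader and v2 as writer:
  kind: Channel -> Channel, writer optional; from kind
  meta: Meta -> Meta, writer optional; from meta
  latitude: float64 -> float64, writer optional; from latitude
  notes: string -> string, writer optional; from notes
  signature: bytes -> bytes, writer required; from signature
  duration: int64 -> int64, writer optional; from duration
  avatar: bytes -> bytes, writer optional; from avatar
  meta.label: string -> string, writer required; from meta.label
  meta.payload: bytes -> bytes, writer required; from meta.payload
  meta.balance: float32 -> float64, writer required; from meta.balance
  meta.checksum: bytes -> bytes, writer required; from meta.checksum
  meta.signature (writer side), unknown to reader
  nothing fires on Account: forward is COMPATIBLE
diffs on Account not affecting the asked answer:
  added field signature to record Meta: required bytes, tag 31 (in v2 it sits immediately before checksum) -> fires only in the backward direction of Account, which is not asked here
  field balance in record Meta: type float64 changed to float32 -> fires only in the backward direction of Account, which is not asked here


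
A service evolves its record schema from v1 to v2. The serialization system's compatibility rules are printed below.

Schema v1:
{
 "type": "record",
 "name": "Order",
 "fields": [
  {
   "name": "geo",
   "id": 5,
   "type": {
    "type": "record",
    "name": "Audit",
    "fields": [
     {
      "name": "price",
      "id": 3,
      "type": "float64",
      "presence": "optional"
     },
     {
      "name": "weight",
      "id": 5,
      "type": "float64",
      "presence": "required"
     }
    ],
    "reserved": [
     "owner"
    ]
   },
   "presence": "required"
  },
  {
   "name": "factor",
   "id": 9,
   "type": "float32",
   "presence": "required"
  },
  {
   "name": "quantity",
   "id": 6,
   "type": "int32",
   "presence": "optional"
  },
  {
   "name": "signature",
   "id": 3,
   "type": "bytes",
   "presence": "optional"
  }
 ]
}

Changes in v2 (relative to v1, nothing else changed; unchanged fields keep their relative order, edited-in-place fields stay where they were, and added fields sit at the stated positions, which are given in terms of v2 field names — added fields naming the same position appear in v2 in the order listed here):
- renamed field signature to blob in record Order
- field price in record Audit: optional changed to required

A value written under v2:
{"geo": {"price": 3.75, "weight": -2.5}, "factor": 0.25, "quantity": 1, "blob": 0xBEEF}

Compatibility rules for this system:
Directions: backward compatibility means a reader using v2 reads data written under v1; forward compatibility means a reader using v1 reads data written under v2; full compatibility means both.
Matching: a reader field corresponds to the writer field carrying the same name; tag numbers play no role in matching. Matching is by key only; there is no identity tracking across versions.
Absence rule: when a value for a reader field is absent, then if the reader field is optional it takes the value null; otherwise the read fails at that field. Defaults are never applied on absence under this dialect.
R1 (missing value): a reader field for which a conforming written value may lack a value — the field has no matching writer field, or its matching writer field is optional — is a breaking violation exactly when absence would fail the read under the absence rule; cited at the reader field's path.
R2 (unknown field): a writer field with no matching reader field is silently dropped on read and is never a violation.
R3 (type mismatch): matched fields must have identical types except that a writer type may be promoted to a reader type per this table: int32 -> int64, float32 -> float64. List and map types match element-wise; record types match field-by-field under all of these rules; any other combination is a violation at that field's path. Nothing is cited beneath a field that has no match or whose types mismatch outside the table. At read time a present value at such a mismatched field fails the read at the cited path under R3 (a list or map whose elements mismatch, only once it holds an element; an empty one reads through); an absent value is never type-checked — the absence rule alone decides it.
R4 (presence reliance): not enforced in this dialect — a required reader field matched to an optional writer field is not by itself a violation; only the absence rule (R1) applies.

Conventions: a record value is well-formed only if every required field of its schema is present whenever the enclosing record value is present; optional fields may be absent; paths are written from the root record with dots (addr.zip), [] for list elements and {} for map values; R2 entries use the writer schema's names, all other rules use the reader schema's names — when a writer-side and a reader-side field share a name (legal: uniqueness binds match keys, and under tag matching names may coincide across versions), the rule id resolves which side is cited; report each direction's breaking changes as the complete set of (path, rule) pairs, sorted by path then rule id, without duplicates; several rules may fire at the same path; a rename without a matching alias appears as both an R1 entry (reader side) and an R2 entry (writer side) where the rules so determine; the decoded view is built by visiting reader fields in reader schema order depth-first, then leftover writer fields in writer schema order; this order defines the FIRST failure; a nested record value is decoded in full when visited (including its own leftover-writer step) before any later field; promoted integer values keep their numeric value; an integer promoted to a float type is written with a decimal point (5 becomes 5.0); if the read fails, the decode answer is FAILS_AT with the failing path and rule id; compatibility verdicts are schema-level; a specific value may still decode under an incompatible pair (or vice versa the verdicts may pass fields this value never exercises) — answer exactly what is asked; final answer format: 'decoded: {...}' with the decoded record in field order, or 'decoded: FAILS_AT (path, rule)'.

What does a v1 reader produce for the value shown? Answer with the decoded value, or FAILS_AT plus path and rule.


arrows below run writer -> reader for Order
migrating the Order value to v1:
  geo.price := 3.75
  geo.weight := -2.5
  factor := 0.25
  quantity := 1
  signature := null (not supplied -> null)
  writer blob: unmatched, discarded
  => decoded: {"geo": {"price": 3.75, "weight": -2.5}, "factor": 0.25, "quantity": 1, "signature": null}
the other Order changes do not affect what is asked:
  field price in record Audit: optional changed to required -> matters for Order compatibility verdicts, not for this value's decode

decoded: {"geo": {"price": 3.75, "weight": -2.5}, "factor": 0.25, "quantity": 1, "signature": null}


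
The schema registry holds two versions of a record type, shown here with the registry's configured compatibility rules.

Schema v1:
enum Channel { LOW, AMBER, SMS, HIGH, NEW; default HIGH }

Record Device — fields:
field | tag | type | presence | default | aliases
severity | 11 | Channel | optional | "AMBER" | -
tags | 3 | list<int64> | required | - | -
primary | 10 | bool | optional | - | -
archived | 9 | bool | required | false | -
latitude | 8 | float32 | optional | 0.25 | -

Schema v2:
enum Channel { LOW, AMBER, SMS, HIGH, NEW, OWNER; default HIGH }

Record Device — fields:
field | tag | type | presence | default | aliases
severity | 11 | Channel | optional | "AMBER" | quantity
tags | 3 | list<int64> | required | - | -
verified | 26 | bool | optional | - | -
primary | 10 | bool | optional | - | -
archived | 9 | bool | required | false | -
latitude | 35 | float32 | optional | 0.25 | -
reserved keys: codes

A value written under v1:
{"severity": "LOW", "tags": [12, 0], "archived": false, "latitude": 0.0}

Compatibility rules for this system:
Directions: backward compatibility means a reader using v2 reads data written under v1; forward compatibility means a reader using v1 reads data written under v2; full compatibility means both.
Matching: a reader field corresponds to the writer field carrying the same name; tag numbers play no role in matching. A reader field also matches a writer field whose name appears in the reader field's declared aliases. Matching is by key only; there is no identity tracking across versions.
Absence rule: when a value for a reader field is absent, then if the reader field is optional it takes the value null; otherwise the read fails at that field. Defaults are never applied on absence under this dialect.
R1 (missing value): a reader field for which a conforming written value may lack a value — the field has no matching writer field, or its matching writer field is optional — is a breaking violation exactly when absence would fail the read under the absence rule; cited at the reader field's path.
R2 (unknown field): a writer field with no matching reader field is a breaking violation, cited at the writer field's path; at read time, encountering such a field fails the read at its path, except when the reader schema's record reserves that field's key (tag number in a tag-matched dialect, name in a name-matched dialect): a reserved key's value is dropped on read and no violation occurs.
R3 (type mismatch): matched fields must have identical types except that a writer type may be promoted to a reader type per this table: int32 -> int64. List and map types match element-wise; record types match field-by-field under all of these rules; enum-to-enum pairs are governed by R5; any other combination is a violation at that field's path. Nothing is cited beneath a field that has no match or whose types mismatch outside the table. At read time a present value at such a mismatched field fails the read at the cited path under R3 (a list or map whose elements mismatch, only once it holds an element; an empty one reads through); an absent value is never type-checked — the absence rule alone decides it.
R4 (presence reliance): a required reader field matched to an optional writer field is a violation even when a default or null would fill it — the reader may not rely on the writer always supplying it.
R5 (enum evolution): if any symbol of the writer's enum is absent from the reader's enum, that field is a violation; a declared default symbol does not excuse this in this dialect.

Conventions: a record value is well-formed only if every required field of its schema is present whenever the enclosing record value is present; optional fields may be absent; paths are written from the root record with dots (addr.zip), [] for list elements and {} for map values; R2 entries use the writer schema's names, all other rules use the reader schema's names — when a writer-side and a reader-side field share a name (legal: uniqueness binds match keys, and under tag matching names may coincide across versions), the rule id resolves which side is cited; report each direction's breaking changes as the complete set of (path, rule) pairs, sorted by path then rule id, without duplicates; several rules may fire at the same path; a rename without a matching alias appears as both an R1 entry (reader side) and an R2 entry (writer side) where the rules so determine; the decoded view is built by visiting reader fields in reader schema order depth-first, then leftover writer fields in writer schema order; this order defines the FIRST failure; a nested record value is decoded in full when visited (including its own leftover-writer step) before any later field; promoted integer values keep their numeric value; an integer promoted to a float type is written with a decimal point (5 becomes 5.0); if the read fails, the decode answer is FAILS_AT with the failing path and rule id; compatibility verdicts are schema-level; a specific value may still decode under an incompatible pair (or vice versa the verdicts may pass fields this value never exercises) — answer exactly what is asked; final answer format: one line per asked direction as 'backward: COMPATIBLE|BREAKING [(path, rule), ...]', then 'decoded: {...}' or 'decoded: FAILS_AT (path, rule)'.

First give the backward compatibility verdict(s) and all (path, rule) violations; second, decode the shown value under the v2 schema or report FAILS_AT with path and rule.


arrows below run writer -> reader for Device
backward pass over Device, reader schema v2, writer schema v1:
  severity <- severity (Channel -> Channel, writer optional)
  tags <- tags (list<int64> -> list<int64>, writer required)
  verified has no writer counterpart
  primary <- primary (bool -> bool, writer optional)
  archived <- archived (bool -> bool, writer required)
  latitude <- latitude (float32 -> float32, writer optional)
  nothing fires on Device: backward is COMPATIBLE
decoding the Device value with the v2 reader:
  severity := "LOW"
  tags := [12, 0]
  verified := null (not supplied -> null)
  primary := null (not supplied -> null)
  archived := false
  latitude := 0.0
  => decoded: {"severity": "LOW", "tags": [12, 0], "verified": null, "primary": null, "archived": false, "latitude": 0.0}
remaining Device differences; none change what is asked:
  field latitude in record Device: tag 8 changed to 35 -> inert for the asked Device verdict: nothing fires
  enum Channel (field severity in record Device): symbol OWNER added -> matters only for Device's forward compatibility — outside the asked direction

backward: COMPATIBLE []; decoded: {"severity": "LOW", "tags": [12, 0], "verified": null, "primary": null, "archived": false, "latitude": 0.0}


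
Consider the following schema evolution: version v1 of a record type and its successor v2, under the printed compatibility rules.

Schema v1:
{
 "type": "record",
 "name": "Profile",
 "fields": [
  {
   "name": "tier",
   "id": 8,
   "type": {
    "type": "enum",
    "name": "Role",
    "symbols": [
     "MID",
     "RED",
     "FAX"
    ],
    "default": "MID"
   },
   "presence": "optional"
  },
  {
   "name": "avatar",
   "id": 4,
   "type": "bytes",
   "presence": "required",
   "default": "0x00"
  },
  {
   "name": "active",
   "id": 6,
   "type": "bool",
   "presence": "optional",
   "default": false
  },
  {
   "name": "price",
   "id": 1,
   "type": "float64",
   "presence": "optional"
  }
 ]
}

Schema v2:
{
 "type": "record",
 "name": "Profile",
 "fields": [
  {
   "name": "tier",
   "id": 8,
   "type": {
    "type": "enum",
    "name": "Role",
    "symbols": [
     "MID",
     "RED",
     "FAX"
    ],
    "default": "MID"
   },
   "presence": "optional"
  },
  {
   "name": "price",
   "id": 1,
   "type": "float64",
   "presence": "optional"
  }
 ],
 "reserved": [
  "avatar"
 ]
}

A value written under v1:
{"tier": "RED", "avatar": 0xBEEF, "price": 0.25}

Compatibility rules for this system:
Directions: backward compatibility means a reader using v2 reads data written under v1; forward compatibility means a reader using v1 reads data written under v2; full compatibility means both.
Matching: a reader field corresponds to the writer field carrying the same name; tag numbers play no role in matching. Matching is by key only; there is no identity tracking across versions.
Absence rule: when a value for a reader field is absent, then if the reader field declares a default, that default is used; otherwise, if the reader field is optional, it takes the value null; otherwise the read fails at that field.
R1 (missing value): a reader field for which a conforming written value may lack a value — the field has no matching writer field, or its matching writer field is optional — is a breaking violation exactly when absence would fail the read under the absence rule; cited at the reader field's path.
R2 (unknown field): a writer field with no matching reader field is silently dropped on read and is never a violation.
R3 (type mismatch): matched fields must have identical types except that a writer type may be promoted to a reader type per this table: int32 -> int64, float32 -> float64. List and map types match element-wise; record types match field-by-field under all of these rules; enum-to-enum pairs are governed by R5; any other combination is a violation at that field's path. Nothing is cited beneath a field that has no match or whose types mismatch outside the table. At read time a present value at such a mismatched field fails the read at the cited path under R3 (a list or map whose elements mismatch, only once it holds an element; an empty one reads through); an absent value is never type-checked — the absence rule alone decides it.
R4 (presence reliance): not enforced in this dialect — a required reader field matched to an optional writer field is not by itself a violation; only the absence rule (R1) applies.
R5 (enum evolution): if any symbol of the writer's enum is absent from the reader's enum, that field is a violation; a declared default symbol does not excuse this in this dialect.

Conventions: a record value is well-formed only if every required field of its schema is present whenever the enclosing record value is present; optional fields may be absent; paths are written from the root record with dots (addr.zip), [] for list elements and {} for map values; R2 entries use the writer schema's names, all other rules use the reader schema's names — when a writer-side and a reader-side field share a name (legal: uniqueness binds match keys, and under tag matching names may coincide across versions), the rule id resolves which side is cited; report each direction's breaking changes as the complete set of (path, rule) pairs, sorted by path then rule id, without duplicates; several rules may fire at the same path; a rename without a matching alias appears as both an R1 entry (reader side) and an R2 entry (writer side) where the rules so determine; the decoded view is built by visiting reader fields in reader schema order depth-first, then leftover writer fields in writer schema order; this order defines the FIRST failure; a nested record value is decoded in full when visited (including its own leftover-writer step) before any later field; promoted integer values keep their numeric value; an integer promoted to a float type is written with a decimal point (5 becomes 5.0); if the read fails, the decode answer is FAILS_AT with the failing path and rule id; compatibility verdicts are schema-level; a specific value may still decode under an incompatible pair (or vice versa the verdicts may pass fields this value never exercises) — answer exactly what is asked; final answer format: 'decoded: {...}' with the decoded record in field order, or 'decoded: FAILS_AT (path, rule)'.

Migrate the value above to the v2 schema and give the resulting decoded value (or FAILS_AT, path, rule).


the writer's type comes first in each Profile pair
decode walk for Profile under reader schema v2:
  tier := "RED"
  price := 0.25
  writer avatar: unknown -> dropped
  => decoded: {"tier": "RED", "price": 0.25}

decoded: {"tier": "RED", "price": 0.25}
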